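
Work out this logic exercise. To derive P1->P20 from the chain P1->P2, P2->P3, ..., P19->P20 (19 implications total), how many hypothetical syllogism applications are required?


With 19 implications in a chain connecting 20 propositions:
P1->P2, P2->P3, ..., P19->P20
Steps needed = (number of implications) - 1 = 19 - 1 = 18

18


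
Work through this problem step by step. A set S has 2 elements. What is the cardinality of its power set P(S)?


The power set of a set with n elements has 2^n elements.
|P(S)| = 2^2 = 4

4


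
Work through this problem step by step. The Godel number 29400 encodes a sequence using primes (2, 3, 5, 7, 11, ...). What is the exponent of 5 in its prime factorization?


Factorize 29400 by dividing by 5 repeatedly.
Division steps: 5 divides 29400 exactly 2 time(s).
Exponent of 5 = 2

2


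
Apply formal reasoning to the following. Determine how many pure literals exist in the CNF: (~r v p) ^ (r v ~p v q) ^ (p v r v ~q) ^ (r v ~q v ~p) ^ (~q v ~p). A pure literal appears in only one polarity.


Check each variable for pure literal status:
p: mixed (not pure)
q: mixed (not pure)
r: mixed (not pure)
Pure literal count = 0

0


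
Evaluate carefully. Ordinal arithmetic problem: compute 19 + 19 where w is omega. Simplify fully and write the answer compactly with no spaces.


Compute 19 + 19.
Ordinal + is associative but NOT commutative; for finite n>0, n + w = w but w + n stays w+n.
Both operands finite; ordinal + agrees with natural +: 19 + 19 = 38.
Result = 38

38


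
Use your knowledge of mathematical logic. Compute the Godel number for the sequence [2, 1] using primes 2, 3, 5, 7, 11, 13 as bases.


Encode each element as an exponent of the corresponding prime:
  2^2 = 4
  3^1 = 3
Product = 4 * 3 = 12

12


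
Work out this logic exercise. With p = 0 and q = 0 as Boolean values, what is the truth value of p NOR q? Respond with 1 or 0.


p = 0, q = 0
Operation: p NOR q
Evaluate: 0 NOR 0 = 1

1


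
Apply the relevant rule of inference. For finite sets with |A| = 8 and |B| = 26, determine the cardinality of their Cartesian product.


The Cartesian product A x B contains all ordered pairs (a, b).
|A x B| = |A| * |B| = 8 * 26 = 208

208


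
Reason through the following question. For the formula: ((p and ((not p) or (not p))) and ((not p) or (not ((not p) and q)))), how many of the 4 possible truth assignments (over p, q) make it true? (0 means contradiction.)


Check all 4 assignments:
p=0, q=0: 0
p=0, q=1: 0
p=1, q=0: 0
p=1, q=1: 0
Count of True = 0

0


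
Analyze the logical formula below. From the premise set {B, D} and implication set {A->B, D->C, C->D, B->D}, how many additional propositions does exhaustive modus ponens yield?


Initial facts: {B, D}
Apply modus ponens to closure:
  D and D->C  =>  C
Final known: {B, C, D}
New propositions: {C}
Count = 1

1


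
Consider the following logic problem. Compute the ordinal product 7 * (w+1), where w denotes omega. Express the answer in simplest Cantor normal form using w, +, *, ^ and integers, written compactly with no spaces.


Compute 7 * (w+1).
Ordinal * is associative and left-distributive over +, but NOT commutative; for finite n>1, n*w = w but w*n stays w*n.
By left-distributivity: 7 * (w+1) = 7*w + 7*1 = w + 7 = w+7.
Result = w+7

w+7


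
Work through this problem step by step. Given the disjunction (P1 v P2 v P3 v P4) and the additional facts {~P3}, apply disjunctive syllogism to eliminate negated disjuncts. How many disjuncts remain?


Original disjuncts (4): P1, P2, P3, P4
Negated (eliminate): ~P3
Remaining disjuncts: P1, P2, P4
Count = 4 - 1 = 3

3


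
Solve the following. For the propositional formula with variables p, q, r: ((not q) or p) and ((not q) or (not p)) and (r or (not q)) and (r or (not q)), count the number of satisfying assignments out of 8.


Evaluate all 8 assignments for p, q, r:
p=0, q=0, r=0: 1
p=0, q=0, r=1: 1
p=0, q=1, r=0: 0
p=0, q=1, r=1: 0
p=1, q=0, r=0: 1
p=1, q=0, r=1: 1
p=1, q=1, r=0: 0
p=1, q=1, r=1: 0
Satisfying count = 4

4


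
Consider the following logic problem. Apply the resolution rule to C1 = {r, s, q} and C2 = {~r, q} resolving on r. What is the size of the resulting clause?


Remove r from C1 and ~r from C2.
C1 remainder: {s, q}
C2 remainder: {q}
Union (resolvent): {q, s}
Resolvent has 2 literal(s).

2


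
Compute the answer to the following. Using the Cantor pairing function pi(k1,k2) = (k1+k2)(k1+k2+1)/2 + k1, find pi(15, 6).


k1 + k2 = 21
(k1+k2)(k1+k2+1)/2 = 21 * 22 / 2 = 231
pi = 231 + 15 = 246

246


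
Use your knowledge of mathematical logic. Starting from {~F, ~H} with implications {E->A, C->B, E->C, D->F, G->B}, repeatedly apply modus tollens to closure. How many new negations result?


Initial negated facts: {~F, ~H}
Apply modus tollens to closure:
  ~F and D->F  =>  ~D
Final negated: {~D, ~F, ~H}
New negations: {~D}
Count = 1

1


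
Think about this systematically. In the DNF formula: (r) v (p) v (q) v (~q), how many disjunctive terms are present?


A DNF formula is a disjunction of terms (conjunctions).
Terms are separated by v.
Counting the disjuncts: 4 terms.

4


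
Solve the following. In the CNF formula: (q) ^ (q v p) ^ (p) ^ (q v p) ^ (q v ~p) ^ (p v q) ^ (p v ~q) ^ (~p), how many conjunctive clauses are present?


A CNF formula is a conjunction of clauses.
Clauses are separated by ^.
Counting the conjuncts: 8 clauses.

8


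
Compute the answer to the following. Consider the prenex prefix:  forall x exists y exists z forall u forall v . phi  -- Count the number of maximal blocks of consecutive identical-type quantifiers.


Quantifier-type sequence: A E E A A  (A=forall, E=exists)
Group into maximal same-type runs:
  Ax1 | Ex2 | Ax2
Number of blocks = 3

3


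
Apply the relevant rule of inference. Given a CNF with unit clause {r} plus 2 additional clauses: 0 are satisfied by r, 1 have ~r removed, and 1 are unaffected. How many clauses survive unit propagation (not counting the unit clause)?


Satisfied (removed): 0
Shortened (remain): 1
Unchanged (remain): 1
Remaining = 1 + 1 = 2

2


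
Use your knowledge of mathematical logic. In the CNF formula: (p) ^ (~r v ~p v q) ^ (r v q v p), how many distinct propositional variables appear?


Identify each variable that appears in the formula.
Variables found: p, q, r
Count = 3

3


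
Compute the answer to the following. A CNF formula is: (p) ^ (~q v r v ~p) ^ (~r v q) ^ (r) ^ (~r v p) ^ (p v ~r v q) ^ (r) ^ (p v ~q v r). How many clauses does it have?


A CNF formula is a conjunction of clauses.
Clauses are separated by ^.
Counting the conjuncts: 8 clauses.

8


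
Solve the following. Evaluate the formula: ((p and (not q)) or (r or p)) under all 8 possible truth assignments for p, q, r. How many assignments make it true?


Check all 8 assignments:
p=0, q=0, r=0: 0
p=0, q=0, r=1: 1
p=0, q=1, r=0: 0
p=0, q=1, r=1: 1
p=1, q=0, r=0: 1
p=1, q=0, r=1: 1
p=1, q=1, r=0: 1
p=1, q=1, r=1: 1
Count of True = 6

6


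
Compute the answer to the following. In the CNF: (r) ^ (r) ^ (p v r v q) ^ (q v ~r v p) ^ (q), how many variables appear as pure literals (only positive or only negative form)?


Check each variable for pure literal status:
p: pure positive
q: pure positive
r: mixed (not pure)
Pure literal count = 2

2


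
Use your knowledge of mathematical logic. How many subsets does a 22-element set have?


The power set of a set with n elements has 2^n elements.
|P(S)| = 2^22 = 4194304

4194304


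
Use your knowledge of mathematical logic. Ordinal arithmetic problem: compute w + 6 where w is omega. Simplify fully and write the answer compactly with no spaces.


Compute w + 6.
Ordinal + is associative but NOT commutative; for finite n>0, n + w = w but w + n stays w+n.
w + 6 is already in normal form (a successor ordinal beyond w).
Result = w+6

w+6


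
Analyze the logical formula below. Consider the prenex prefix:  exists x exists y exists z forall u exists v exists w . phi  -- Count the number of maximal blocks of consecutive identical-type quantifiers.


Quantifier-type sequence: E E E A E E  (A=forall, E=exists)
Group into maximal same-type runs:
  Ex3 | Ax1 | Ex2
Number of blocks = 3

3


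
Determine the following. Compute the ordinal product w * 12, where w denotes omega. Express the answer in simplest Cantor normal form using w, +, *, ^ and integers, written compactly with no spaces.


Compute w * 12.
Ordinal * is associative and left-distributive over +, but NOT commutative; for finite n>1, n*w = w but w*n stays w*n.
w * 12 means 12 copies of w concatenated: w*12.
Result = w*12

w*12


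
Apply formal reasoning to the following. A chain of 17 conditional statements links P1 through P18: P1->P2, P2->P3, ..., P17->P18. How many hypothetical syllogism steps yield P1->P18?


With 17 implications in a chain connecting 18 propositions:
P1->P2, P2->P3, ..., P17->P18
Steps needed = (number of implications) - 1 = 17 - 1 = 16

16


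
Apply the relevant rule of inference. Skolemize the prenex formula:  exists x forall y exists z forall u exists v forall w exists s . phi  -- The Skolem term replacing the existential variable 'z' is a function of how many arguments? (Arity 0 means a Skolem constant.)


Quantifier prefix: exists x forall y exists z forall u exists v forall w exists s
'z' is existentially quantified at position 3.
Universal variables preceding it: y
Skolem function arity = 1

1


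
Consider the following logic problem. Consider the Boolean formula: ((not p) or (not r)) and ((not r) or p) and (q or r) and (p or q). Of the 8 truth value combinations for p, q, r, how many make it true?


Evaluate all 8 assignments for p, q, r:
p=0, q=0, r=0: 0
p=0, q=0, r=1: 0
p=0, q=1, r=0: 1
p=0, q=1, r=1: 0
p=1, q=0, r=0: 0
p=1, q=0, r=1: 0
p=1, q=1, r=0: 1
p=1, q=1, r=1: 0
Satisfying count = 2

2


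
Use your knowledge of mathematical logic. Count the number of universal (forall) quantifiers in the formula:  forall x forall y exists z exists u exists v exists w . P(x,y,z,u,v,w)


Quantifier prefix: forall x forall y exists z exists u exists v exists w
Mark each quantifier type:
  U U E E E E
Universal count = 2, Existential count = 4
Asked for universal (forall) quantifiers: 2

2


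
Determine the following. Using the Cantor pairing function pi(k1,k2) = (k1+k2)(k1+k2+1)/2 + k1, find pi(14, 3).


k1 + k2 = 17
(k1+k2)(k1+k2+1)/2 = 17 * 18 / 2 = 153
pi = 153 + 14 = 167

167


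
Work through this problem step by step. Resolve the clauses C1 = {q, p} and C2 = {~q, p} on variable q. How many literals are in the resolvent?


Remove q from C1 and ~q from C2.
C1 remainder: {p}
C2 remainder: {p}
Union (resolvent): {p}
Resolvent has 1 literal(s).

1


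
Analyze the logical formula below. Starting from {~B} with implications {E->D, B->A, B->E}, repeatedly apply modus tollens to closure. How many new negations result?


Initial negated facts: {~B}
Apply modus tollens to closure:
  (no implication fires)
Final negated: {~B}
New negations: {(none)}
Count = 0

0


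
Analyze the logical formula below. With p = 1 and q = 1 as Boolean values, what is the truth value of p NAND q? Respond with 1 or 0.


p = 1, q = 1
Operation: p NAND q
Evaluate: 1 NAND 1 = 0

0


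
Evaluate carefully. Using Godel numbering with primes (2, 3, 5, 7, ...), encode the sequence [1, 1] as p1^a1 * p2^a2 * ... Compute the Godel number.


Encode each element as an exponent of the corresponding prime:
  2^1 = 2
  3^1 = 3
Product = 2 * 3 = 6

6


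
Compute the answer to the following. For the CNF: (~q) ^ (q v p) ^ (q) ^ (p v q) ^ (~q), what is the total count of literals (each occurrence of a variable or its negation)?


Counting literals in each clause:
Clause 1: 1 literal(s)
Clause 2: 2 literal(s)
Clause 3: 1 literal(s)
Clause 4: 2 literal(s)
Clause 5: 1 literal(s)
Total = 7

7


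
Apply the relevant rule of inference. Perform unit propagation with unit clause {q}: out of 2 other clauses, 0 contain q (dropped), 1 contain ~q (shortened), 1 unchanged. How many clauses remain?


Satisfied (removed): 0
Shortened (remain): 1
Unchanged (remain): 1
Remaining = 1 + 1 = 2

2


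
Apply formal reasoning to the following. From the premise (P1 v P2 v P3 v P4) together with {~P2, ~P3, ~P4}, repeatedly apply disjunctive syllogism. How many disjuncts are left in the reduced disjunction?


Original disjuncts (4): P1, P2, P3, P4
Negated (eliminate): ~P2, ~P3, ~P4
Remaining disjuncts: P1
Count = 4 - 3 = 1

1


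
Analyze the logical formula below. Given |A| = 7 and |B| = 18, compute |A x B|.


The Cartesian product A x B contains all ordered pairs (a, b).
|A x B| = |A| * |B| = 7 * 18 = 126

126


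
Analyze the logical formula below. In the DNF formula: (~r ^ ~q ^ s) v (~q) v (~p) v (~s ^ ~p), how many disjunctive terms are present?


A DNF formula is a disjunction of terms (conjunctions).
Terms are separated by v.
Counting the disjuncts: 4 terms.

4


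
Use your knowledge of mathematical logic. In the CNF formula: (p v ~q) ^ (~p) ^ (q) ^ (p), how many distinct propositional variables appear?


Identify each variable that appears in the formula.
Variables found: p, q
Count = 2

2


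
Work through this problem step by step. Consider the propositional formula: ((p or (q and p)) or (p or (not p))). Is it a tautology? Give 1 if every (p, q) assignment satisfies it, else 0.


Check all 4 assignments:
p=0, q=0: 1
p=0, q=1: 1
p=1, q=0: 1
p=1, q=1: 1
Satisfying count = 4/4.
Tautology iff count = 4: yes.

1


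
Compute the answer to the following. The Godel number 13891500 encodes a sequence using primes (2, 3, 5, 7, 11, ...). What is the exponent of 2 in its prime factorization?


Factorize 13891500 by dividing by 2 repeatedly.
Division steps: 2 divides 13891500 exactly 2 time(s).
Exponent of 2 = 2

2


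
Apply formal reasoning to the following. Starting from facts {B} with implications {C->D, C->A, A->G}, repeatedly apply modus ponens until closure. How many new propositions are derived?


Initial facts: {B}
Apply modus ponens to closure:
  (no implication fires)
Final known: {B}
New propositions: {(none)}
Count = 0

0


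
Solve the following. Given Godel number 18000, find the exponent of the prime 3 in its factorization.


Factorize 18000 by dividing by 3 repeatedly.
Division steps: 3 divides 18000 exactly 2 time(s).
Exponent of 3 = 2

2


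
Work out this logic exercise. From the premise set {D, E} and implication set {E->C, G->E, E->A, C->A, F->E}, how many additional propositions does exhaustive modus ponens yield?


Initial facts: {D, E}
Apply modus ponens to closure:
  E and E->C  =>  C
  E and E->A  =>  A
Final known: {A, C, D, E}
New propositions: {A, C}
Count = 2

2


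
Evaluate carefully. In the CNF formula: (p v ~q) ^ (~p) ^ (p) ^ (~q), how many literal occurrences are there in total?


Counting literals in each clause:
Clause 1: 2 literal(s)
Clause 2: 1 literal(s)
Clause 3: 1 literal(s)
Clause 4: 1 literal(s)
Total = 5

5


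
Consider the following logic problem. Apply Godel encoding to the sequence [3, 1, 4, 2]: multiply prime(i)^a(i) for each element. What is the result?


Encode each element as an exponent of the corresponding prime:
  2^3 = 8
  3^1 = 3
  5^4 = 625
  7^2 = 49
Product = 8 * 3 * 625 * 49 = 735000

735000


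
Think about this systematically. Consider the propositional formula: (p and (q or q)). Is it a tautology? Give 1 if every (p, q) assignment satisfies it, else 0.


Check all 4 assignments:
p=0, q=0: 0
p=0, q=1: 0
p=1, q=0: 0
p=1, q=1: 1
Satisfying count = 1/4.
Tautology iff count = 4: no.

0


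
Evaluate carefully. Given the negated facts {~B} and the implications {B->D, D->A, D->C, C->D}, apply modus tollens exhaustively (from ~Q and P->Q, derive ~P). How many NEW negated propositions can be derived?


Initial negated facts: {~B}
Apply modus tollens to closure:
  (no implication fires)
Final negated: {~B}
New negations: {(none)}
Count = 0

0


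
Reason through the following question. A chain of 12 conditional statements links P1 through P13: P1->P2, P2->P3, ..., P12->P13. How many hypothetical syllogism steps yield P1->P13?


With 12 implications in a chain connecting 13 propositions:
P1->P2, P2->P3, ..., P12->P13
Steps needed = (number of implications) - 1 = 12 - 1 = 11

11


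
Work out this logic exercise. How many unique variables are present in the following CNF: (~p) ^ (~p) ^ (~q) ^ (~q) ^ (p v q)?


Identify each variable that appears in the formula.
Variables found: p, q
Count = 2

2


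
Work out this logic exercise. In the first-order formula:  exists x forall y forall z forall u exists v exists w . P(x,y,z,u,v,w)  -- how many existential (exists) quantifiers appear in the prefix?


Quantifier prefix: exists x forall y forall z forall u exists v exists w
Mark each quantifier type:
  E U U U E E
Universal count = 3, Existential count = 3
Asked for existential (exists) quantifiers: 3

3


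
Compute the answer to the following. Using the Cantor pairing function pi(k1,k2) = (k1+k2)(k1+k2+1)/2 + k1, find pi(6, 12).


k1 + k2 = 18
(k1+k2)(k1+k2+1)/2 = 18 * 19 / 2 = 171
pi = 171 + 6 = 177

177


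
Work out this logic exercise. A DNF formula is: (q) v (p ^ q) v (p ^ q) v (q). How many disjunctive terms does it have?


A DNF formula is a disjunction of terms (conjunctions).
Terms are separated by v.
Counting the disjuncts: 4 terms.

4


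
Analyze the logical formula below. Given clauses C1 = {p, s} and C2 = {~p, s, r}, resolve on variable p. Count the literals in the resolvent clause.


Remove p from C1 and ~p from C2.
C1 remainder: {s}
C2 remainder: {s, r}
Union (resolvent): {r, s}
Resolvent has 2 literal(s).

2


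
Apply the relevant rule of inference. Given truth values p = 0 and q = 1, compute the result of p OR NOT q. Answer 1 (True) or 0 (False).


p = 0, q = 1
Operation: p OR NOT q
Evaluate: 0 OR NOT 1 = 0

0


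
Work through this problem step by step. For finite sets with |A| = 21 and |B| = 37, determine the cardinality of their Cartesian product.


The Cartesian product A x B contains all ordered pairs (a, b).
|A x B| = |A| * |B| = 21 * 37 = 777

777


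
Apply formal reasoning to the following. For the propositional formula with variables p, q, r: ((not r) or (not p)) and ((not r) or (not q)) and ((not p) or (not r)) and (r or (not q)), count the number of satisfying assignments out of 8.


Evaluate all 8 assignments for p, q, r:
p=0, q=0, r=0: 1
p=0, q=0, r=1: 1
p=0, q=1, r=0: 0
p=0, q=1, r=1: 0
p=1, q=0, r=0: 1
p=1, q=0, r=1: 0
p=1, q=1, r=0: 0
p=1, q=1, r=1: 0
Satisfying count = 3

3


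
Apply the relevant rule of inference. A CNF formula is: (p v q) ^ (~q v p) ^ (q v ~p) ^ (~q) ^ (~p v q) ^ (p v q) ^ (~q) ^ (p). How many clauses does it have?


A CNF formula is a conjunction of clauses.
Clauses are separated by ^.
Counting the conjuncts: 8 clauses.

8


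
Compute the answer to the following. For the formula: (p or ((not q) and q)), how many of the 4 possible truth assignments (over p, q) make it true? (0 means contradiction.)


Check all 4 assignments:
p=0, q=0: 0
p=0, q=1: 0
p=1, q=0: 1
p=1, q=1: 1
Count of True = 2

2


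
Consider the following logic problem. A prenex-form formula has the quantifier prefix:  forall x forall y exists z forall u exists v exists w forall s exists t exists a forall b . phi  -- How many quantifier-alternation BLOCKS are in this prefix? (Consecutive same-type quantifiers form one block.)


Quantifier-type sequence: A A E A E E A E E A  (A=forall, E=exists)
Group into maximal same-type runs:
  Ax2 | Ex1 | Ax1 | Ex2 | Ax1 | Ex2 | Ax1
Number of blocks = 7

7


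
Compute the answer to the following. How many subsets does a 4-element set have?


The power set of a set with n elements has 2^n elements.
|P(S)| = 2^4 = 16

16


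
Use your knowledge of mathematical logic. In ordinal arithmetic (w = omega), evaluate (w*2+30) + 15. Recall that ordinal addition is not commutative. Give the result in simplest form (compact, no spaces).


Compute (w*2+30) + 15.
Ordinal + is associative but NOT commutative; for finite n>0, n + w = w but w + n stays w+n.
By associativity: (w*2+30) + 15 = w*2 + (30+15) = w*2+45.
Result = w*2+45

w*2+45


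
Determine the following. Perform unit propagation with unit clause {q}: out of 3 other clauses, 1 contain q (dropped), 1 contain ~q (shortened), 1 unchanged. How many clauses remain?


Satisfied (removed): 1
Shortened (remain): 1
Unchanged (remain): 1
Remaining = 1 + 1 = 2

2


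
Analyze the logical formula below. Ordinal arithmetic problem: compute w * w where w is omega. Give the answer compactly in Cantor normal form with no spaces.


Compute w * w.
Ordinal * is associative and left-distributive over +, but NOT commutative; for finite n>1, n*w = w but w*n stays w*n.
w * w = w^2 by definition.
Result = w^2

w^2


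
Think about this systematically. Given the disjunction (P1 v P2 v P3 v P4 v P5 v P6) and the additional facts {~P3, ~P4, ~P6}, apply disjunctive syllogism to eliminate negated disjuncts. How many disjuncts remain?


Original disjuncts (6): P1, P2, P3, P4, P5, P6
Negated (eliminate): ~P3, ~P4, ~P6
Remaining disjuncts: P1, P2, P5
Count = 6 - 3 = 3

3


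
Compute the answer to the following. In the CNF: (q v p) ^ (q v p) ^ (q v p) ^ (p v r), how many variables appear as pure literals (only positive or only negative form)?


Check each variable for pure literal status:
p: pure positive
q: pure positive
r: pure positive
Pure literal count = 3

3


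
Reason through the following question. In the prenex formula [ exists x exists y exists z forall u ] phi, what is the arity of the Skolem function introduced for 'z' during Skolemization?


Quantifier prefix: exists x exists y exists z forall u
'z' is existentially quantified at position 3.
No universal quantifiers precede it.
Skolem function arity = 0 (a Skolem constant)

0


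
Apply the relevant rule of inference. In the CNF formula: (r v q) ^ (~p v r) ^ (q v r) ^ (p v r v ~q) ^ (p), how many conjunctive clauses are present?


A CNF formula is a conjunction of clauses.
Clauses are separated by ^.
Counting the conjuncts: 5 clauses.

5


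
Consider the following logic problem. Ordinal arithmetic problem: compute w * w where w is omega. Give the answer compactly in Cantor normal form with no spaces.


Compute w * w.
Ordinal * is associative and left-distributive over +, but NOT commutative; for finite n>1, n*w = w but w*n stays w*n.
w * w = w^2 by definition.
Result = w^2

w^2


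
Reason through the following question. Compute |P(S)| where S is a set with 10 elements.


The power set of a set with n elements has 2^n elements.
|P(S)| = 2^10 = 1024

1024


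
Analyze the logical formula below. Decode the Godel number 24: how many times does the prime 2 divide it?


Factorize 24 by dividing by 2 repeatedly.
Division steps: 2 divides 24 exactly 3 time(s).
Exponent of 2 = 3

3


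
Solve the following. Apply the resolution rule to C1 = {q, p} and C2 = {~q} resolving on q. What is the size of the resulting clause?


Remove q from C1 and ~q from C2.
C1 remainder: {p}
C2 remainder: {}
Union (resolvent): {p}
Resolvent has 1 literal(s).

1


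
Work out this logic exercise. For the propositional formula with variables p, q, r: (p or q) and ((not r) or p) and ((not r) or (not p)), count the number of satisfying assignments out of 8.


Evaluate all 8 assignments for p, q, r:
p=0, q=0, r=0: 0
p=0, q=0, r=1: 0
p=0, q=1, r=0: 1
p=0, q=1, r=1: 0
p=1, q=0, r=0: 1
p=1, q=0, r=1: 0
p=1, q=1, r=0: 1
p=1, q=1, r=1: 0
Satisfying count = 3

3


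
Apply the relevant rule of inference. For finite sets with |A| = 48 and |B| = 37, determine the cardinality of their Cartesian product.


The Cartesian product A x B contains all ordered pairs (a, b).
|A x B| = |A| * |B| = 48 * 37 = 1776

1776


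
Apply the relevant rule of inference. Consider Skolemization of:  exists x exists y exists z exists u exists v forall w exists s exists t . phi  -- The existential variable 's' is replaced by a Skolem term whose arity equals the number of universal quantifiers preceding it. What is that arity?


Quantifier prefix: exists x exists y exists z exists u exists v forall w exists s exists t
's' is existentially quantified at position 7.
Universal variables preceding it: w
Skolem function arity = 1

1


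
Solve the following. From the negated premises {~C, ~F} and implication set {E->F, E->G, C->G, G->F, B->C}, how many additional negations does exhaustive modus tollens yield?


Initial negated facts: {~C, ~F}
Apply modus tollens to closure:
  ~F and E->F  =>  ~E
  ~F and G->F  =>  ~G
  ~C and B->C  =>  ~B
Final negated: {~B, ~C, ~E, ~F, ~G}
New negations: {~B, ~E, ~G}
Count = 3

3


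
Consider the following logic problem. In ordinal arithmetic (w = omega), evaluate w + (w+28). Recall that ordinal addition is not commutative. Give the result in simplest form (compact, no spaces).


Compute w + (w+28).
Ordinal + is associative but NOT commutative; for finite n>0, n + w = w but w + n stays w+n.
w + (w+28) = (w+w) + 28 = w*2+28.
Result = w*2+28

w*2+28


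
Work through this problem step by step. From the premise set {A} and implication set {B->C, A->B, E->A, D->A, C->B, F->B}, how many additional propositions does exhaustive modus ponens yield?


Initial facts: {A}
Apply modus ponens to closure:
  A and A->B  =>  B
  B and B->C  =>  C
Final known: {A, B, C}
New propositions: {B, C}
Count = 2

2


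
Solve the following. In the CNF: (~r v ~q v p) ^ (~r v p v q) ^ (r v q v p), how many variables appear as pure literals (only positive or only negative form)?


Check each variable for pure literal status:
p: pure positive
q: mixed (not pure)
r: mixed (not pure)
Pure literal count = 1

1


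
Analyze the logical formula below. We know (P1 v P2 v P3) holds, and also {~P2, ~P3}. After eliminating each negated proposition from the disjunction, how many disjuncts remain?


Original disjuncts (3): P1, P2, P3
Negated (eliminate): ~P2, ~P3
Remaining disjuncts: P1
Count = 3 - 2 = 1

1


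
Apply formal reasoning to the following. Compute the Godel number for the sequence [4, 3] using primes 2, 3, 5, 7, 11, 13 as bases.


Encode each element as an exponent of the corresponding prime:
  2^4 = 16
  3^3 = 27
Product = 16 * 27 = 432

432


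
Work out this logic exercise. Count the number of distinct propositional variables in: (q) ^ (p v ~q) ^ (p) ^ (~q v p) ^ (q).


Identify each variable that appears in the formula.
Variables found: p, q
Count = 2

2


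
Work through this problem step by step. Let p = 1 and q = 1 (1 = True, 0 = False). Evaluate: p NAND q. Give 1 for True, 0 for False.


p = 1, q = 1
Operation: p NAND q
Evaluate: 1 NAND 1 = 0

0


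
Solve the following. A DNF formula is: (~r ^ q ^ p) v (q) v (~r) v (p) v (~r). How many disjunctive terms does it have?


A DNF formula is a disjunction of terms (conjunctions).
Terms are separated by v.
Counting the disjuncts: 5 terms.

5


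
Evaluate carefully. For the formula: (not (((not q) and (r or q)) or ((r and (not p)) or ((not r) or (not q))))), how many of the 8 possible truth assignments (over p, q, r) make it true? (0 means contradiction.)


Check all 8 assignments:
p=0, q=0, r=0: 0
p=0, q=0, r=1: 0
p=0, q=1, r=0: 0
p=0, q=1, r=1: 0
p=1, q=0, r=0: 0
p=1, q=0, r=1: 0
p=1, q=1, r=0: 0
p=1, q=1, r=1: 1
Count of True = 1

1


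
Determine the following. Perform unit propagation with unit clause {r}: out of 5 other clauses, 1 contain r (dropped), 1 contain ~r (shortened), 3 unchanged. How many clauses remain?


Satisfied (removed): 1
Shortened (remain): 1
Unchanged (remain): 3
Remaining = 1 + 3 = 4

4


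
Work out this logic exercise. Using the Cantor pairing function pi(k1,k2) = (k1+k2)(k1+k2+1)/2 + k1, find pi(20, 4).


k1 + k2 = 24
(k1+k2)(k1+k2+1)/2 = 24 * 25 / 2 = 300
pi = 300 + 20 = 320

320


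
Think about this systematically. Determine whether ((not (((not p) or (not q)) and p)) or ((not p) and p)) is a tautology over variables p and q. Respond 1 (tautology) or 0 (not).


Check all 4 assignments:
p=0, q=0: 1
p=0, q=1: 1
p=1, q=0: 0
p=1, q=1: 1
Satisfying count = 3/4.
Tautology iff count = 4: no.

0


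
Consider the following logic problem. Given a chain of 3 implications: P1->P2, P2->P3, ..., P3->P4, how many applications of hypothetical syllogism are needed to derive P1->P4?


With 3 implications in a chain connecting 4 propositions:
P1->P2, P2->P3, ..., P3->P4
Steps needed = (number of implications) - 1 = 3 - 1 = 2

2


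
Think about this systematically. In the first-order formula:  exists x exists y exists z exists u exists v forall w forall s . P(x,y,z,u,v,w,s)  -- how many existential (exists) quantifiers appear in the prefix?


Quantifier prefix: exists x exists y exists z exists u exists v forall w forall s
Mark each quantifier type:
  E E E E E U U
Universal count = 2, Existential count = 5
Asked for existential (exists) quantifiers: 5

5


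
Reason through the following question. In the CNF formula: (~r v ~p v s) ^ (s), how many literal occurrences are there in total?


Counting literals in each clause:
Clause 1: 3 literal(s)
Clause 2: 1 literal(s)
Total = 4

4


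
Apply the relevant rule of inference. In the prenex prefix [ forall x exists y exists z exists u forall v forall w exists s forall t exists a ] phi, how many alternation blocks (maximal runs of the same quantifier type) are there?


Quantifier-type sequence: A E E E A A E A E  (A=forall, E=exists)
Group into maximal same-type runs:
  Ax1 | Ex3 | Ax2 | Ex1 | Ax1 | Ex1
Number of blocks = 6

6


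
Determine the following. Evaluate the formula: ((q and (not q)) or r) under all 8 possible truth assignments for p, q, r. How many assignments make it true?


Check all 8 assignments:
p=0, q=0, r=0: 0
p=0, q=0, r=1: 1
p=0, q=1, r=0: 0
p=0, q=1, r=1: 1
p=1, q=0, r=0: 0
p=1, q=0, r=1: 1
p=1, q=1, r=0: 0
p=1, q=1, r=1: 1
Count of True = 4

4


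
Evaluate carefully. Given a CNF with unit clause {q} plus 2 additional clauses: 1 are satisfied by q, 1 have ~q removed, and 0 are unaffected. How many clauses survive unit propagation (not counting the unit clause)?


Satisfied (removed): 1
Shortened (remain): 1
Unchanged (remain): 0
Remaining = 1 + 0 = 1

1


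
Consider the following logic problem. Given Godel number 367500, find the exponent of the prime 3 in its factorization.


Factorize 367500 by dividing by 3 repeatedly.
Division steps: 3 divides 367500 exactly 1 time(s).
Exponent of 3 = 1

1


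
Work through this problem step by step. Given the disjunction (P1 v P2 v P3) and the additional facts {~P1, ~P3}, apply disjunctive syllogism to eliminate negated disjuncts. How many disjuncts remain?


Original disjuncts (3): P1, P2, P3
Negated (eliminate): ~P1, ~P3
Remaining disjuncts: P2
Count = 3 - 2 = 1

1


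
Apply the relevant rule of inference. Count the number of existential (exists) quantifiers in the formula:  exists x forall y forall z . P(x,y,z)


Quantifier prefix: exists x forall y forall z
Mark each quantifier type:
  E U U
Universal count = 2, Existential count = 1
Asked for existential (exists) quantifiers: 1

1


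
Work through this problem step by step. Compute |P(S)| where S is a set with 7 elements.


The power set of a set with n elements has 2^n elements.
|P(S)| = 2^7 = 128

128


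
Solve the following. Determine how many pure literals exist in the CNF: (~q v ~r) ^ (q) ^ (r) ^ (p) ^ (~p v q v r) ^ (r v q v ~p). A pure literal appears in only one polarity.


Check each variable for pure literal status:
p: mixed (not pure)
q: mixed (not pure)
r: mixed (not pure)
Pure literal count = 0

0


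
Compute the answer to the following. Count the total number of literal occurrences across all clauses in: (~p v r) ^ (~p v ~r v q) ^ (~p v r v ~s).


Counting literals in each clause:
Clause 1: 2 literal(s)
Clause 2: 3 literal(s)
Clause 3: 3 literal(s)
Total = 8

8


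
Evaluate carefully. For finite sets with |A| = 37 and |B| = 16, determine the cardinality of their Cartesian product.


The Cartesian product A x B contains all ordered pairs (a, b).
|A x B| = |A| * |B| = 37 * 16 = 592

592


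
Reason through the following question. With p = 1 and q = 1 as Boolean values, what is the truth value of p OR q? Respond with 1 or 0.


p = 1, q = 1
Operation: p OR q
Evaluate: 1 OR 1 = 1

1


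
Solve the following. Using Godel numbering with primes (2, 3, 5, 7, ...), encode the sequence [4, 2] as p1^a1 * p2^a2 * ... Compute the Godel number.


Encode each element as an exponent of the corresponding prime:
  2^4 = 16
  3^2 = 9
Product = 16 * 9 = 144

144


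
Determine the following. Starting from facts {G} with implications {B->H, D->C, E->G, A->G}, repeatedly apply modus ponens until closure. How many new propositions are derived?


Initial facts: {G}
Apply modus ponens to closure:
  (no implication fires)
Final known: {G}
New propositions: {(none)}
Count = 0

0


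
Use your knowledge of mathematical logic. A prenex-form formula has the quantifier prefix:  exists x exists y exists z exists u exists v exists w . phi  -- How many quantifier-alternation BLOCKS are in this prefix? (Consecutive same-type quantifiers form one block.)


Quantifier-type sequence: E E E E E E  (A=forall, E=exists)
Group into maximal same-type runs:
  Ex6
Number of blocks = 1

1


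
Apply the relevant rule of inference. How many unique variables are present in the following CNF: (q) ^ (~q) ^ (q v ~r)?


Identify each variable that appears in the formula.
Variables found: q, r
Count = 2

2


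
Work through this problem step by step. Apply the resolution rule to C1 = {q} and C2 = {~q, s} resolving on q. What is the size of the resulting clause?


Remove q from C1 and ~q from C2.
C1 remainder: {}
C2 remainder: {s}
Union (resolvent): {s}
Resolvent has 1 literal(s).

1


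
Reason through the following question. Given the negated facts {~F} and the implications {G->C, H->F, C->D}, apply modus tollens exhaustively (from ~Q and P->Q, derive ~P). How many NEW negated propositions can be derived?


Initial negated facts: {~F}
Apply modus tollens to closure:
  ~F and H->F  =>  ~H
Final negated: {~F, ~H}
New negations: {~H}
Count = 1

1


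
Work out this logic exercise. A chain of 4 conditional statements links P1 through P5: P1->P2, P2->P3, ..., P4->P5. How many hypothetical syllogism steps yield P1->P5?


With 4 implications in a chain connecting 5 propositions:
P1->P2, P2->P3, ..., P4->P5
Steps needed = (number of implications) - 1 = 4 - 1 = 3

3


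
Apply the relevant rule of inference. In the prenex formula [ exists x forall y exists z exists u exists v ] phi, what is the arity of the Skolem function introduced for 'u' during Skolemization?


Quantifier prefix: exists x forall y exists z exists u exists v
'u' is existentially quantified at position 4.
Universal variables preceding it: y
Skolem function arity = 1

1


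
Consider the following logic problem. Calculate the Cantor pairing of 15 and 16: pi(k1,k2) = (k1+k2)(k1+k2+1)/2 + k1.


k1 + k2 = 31
(k1+k2)(k1+k2+1)/2 = 31 * 32 / 2 = 496
pi = 496 + 15 = 511

511


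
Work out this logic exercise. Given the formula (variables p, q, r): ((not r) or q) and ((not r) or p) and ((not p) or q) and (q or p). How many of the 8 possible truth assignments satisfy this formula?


Evaluate all 8 assignments for p, q, r:
p=0, q=0, r=0: 0
p=0, q=0, r=1: 0
p=0, q=1, r=0: 1
p=0, q=1, r=1: 0
p=1, q=0, r=0: 0
p=1, q=0, r=1: 0
p=1, q=1, r=0: 1
p=1, q=1, r=1: 1
Satisfying count = 3

3


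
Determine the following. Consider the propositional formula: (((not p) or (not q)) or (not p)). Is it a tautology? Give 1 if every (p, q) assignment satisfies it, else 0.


Check all 4 assignments:
p=0, q=0: 1
p=0, q=1: 1
p=1, q=0: 1
p=1, q=1: 0
Satisfying count = 3/4.
Tautology iff count = 4: no.

0


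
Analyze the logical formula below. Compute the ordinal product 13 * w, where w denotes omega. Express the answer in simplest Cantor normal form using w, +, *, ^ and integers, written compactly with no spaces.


Compute 13 * w.
Ordinal * is associative and left-distributive over +, but NOT commutative; for finite n>1, n*w = w but w*n stays w*n.
For finite n>0, n * w = sup{n*k : k<w} = w. So 13 * w = w.
Result = w

w


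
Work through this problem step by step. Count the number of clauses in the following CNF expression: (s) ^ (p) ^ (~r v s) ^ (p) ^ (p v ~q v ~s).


A CNF formula is a conjunction of clauses.
Clauses are separated by ^.
Counting the conjuncts: 5 clauses.

5


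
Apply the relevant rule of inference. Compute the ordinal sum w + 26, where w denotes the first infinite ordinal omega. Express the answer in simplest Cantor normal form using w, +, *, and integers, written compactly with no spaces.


Compute w + 26.
Ordinal + is associative but NOT commutative; for finite n>0, n + w = w but w + n stays w+n.
w + 26 is already in normal form (a successor ordinal beyond w).
Result = w+26

w+26


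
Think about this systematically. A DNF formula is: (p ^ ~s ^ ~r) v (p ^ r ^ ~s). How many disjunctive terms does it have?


A DNF formula is a disjunction of terms (conjunctions).
Terms are separated by v.
Counting the disjuncts: 2 terms.

2


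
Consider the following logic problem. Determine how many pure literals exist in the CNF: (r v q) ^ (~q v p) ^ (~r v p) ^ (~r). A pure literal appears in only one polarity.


Check each variable for pure literal status:
p: pure positive
q: mixed (not pure)
r: mixed (not pure)
Pure literal count = 1

1


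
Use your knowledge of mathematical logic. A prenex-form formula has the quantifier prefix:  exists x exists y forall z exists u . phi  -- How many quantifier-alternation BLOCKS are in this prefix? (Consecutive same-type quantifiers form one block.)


Quantifier-type sequence: E E A E  (A=forall, E=exists)
Group into maximal same-type runs:
  Ex2 | Ax1 | Ex1
Number of blocks = 3

3


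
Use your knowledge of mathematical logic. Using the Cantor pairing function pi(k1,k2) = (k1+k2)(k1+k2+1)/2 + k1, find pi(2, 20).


k1 + k2 = 22
(k1+k2)(k1+k2+1)/2 = 22 * 23 / 2 = 253
pi = 253 + 2 = 255

255


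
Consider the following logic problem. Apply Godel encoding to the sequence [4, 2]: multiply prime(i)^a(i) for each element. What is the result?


Encode each element as an exponent of the corresponding prime:
  2^4 = 16
  3^2 = 9
Product = 16 * 9 = 144

144


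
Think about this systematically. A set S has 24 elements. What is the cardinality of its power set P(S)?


The power set of a set with n elements has 2^n elements.
|P(S)| = 2^24 = 16777216

16777216


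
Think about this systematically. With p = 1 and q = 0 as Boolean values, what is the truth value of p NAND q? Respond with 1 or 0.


p = 1, q = 0
Operation: p NAND q
Evaluate: 1 NAND 0 = 1

1


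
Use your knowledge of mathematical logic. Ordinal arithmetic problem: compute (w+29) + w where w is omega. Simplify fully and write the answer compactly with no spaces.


Compute (w+29) + w.
Ordinal + is associative but NOT commutative; for finite n>0, n + w = w but w + n stays w+n.
(w+29) + w = w + (29+w) = w + w = w*2 (the finite tail 29 is absorbed by the right w).
Result = w*2

w*2


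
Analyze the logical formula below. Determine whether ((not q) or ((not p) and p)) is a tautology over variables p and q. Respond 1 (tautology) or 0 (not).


Check all 4 assignments:
p=0, q=0: 1
p=0, q=1: 0
p=1, q=0: 1
p=1, q=1: 0
Satisfying count = 2/4.
Tautology iff count = 4: no.

0


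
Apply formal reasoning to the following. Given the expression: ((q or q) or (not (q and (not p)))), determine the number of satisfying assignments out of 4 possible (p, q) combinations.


Check all 4 assignments:
p=0, q=0: 1
p=0, q=1: 1
p=1, q=0: 1
p=1, q=1: 1
Count of True = 4

4
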